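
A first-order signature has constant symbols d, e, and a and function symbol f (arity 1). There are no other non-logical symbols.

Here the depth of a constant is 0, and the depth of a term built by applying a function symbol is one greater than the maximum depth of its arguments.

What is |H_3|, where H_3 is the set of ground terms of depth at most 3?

Let N_k count ground terms of depth at most k. Each non-constant term of depth ≤ k is some function symbol applied to depth-≤(k−1) arguments, giving N_k = 3 + N_{k-1}.
N_0 = 3
N_1 = 3 + 3 = 6
N_2 = 3 + 6 = 9
N_3 = 3 + 9 = 12
Explicitly: d, e, a, f(d), f(e), f(a), f(f(d)), f(f(e)), f(f(a)), f(f(f(d))), f(f(f(e))), f(f(f(a))).

12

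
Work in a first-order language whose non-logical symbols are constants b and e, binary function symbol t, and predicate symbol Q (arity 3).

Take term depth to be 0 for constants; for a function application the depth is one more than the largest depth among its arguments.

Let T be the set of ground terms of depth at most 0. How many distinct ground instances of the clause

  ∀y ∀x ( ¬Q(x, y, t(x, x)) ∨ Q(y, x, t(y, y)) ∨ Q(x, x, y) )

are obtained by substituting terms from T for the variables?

Ground terms of depth ≤ 0:
  Count level by level. With function symbols t/2, the terms of depth ≤ k are the 2 constants together with each function applied to depth-≤(k−1) tuples, so N_k = 2 + N_{k-1}^2.
  N_0 = 2
So there are 2 ground terms available for substitution.
There are 2 variables to instantiate (y, x), each occurring in at least one literal, so different choices give different ground instances.
Number of ground instances = 2^2 = 4.

4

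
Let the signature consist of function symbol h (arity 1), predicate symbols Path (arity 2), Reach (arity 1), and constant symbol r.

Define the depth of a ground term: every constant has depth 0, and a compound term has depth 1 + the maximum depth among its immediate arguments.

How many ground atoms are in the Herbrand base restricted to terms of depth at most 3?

First count ground terms of depth ≤ 3.
Write N_k for the number of ground terms of depth ≤ k. A term of depth ≤ k is either a constant or a function symbol applied to arguments of depth ≤ k−1, so N_k = 1 + N_{k-1}.
N_0 = 1
N_1 = 1 + 1 = 2
N_2 = 1 + 2 = 3
N_3 = 1 + 3 = 4
Explicitly: r, h(r), h(h(r)), h(h(h(r))).
So |H| = 4.
Each predicate of arity r yields |H|^r ground atoms (one per choice of an r-tuple from H):
  Path: 4^2 = 16;  Reach: 4
Total ground atoms: 16 + 4 = 20.

20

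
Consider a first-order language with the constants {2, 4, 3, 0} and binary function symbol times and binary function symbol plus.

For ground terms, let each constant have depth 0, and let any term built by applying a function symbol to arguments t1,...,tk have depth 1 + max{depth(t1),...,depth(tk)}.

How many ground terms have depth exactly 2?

If N_k denotes the number of depth-≤k ground terms, the 4 constants give N_0 = 4, and each function symbol of arity r contributes N_{k-1}^r new terms at level k: N_k = 4 + N_{k-1}^2 + N_{k-1}^2.
N_0 = 4
N_1 = 4 + 4^2 + 4^2 = 36
N_2 = 4 + 36^2 + 36^2 = 2596
Terms of depth exactly 2: N_2 − N_1 = 2596 − 36 = 2560.

2560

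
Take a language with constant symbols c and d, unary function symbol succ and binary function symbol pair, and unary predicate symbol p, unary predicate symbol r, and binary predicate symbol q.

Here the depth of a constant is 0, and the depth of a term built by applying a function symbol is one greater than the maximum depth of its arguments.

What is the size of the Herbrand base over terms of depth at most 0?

First count ground terms of depth ≤ 0.
If N_k denotes the number of depth-≤k ground terms, the 2 constants give N_0 = 2, and each function symbol of arity r contributes N_{k-1}^r new terms at level k: N_k = 2 + N_{k-1} + N_{k-1}^2.
N_0 = 2
So |H| = 2.
A ground atom is a predicate applied to a tuple of terms from H, so the count is the sum over predicates of |H|^arity:
  p: 2;  r: 2;  q: 2^2 = 4
Total ground atoms: 2 + 2 + 4 = 8.

8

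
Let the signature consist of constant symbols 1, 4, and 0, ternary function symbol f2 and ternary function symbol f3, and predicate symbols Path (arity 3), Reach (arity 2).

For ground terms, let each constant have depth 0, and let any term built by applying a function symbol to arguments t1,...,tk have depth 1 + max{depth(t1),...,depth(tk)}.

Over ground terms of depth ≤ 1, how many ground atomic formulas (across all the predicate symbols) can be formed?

First count ground terms of depth ≤ 1.
Write N_k for the number of ground terms of depth ≤ k. A term of depth ≤ k is either a constant or a function symbol applied to arguments of depth ≤ k−1, so N_k = 3 + N_{k-1}^3 + N_{k-1}^3.
N_0 = 3
N_1 = 3 + 3^3 + 3^3 = 57
So |H| = 57.
Ground atoms are formed by filling each argument slot of a predicate with a term from H, so an r-ary predicate gives |H|^r atoms:
  Path: 57^3 = 185193;  Reach: 57^2 = 3249
Total ground atoms: 185193 + 3249 = 188442.

188442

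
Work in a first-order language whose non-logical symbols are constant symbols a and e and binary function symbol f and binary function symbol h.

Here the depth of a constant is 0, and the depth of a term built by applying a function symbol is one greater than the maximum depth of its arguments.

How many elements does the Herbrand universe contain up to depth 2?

If N_k denotes the number of depth-≤k ground terms, the 2 constants give N_0 = 2, and each function symbol of arity r contributes N_{k-1}^r new terms at level k: N_k = 2 + N_{k-1}^2 + N_{k-1}^2.
N_0 = 2
N_1 = 2 + 2^2 + 2^2 = 10
N_2 = 2 + 10^2 + 10^2 = 202

202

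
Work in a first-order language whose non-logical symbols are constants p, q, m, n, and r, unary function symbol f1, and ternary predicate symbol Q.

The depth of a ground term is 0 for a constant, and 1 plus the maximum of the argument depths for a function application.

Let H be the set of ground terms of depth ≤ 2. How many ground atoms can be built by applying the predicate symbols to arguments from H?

First count ground terms of depth ≤ 2.
Write N_k for the number of ground terms of depth ≤ k. A term of depth ≤ k is either a constant or a function symbol applied to arguments of depth ≤ k−1, so N_k = 5 + N_{k-1}.
N_0 = 5
N_1 = 5 + 5 = 10
N_2 = 5 + 10 = 15
So |H| = 15.
Each predicate of arity r yields |H|^r ground atoms (one per choice of an r-tuple from H):
  Q: 15^3 = 3375
Total ground atoms: 3375.

3375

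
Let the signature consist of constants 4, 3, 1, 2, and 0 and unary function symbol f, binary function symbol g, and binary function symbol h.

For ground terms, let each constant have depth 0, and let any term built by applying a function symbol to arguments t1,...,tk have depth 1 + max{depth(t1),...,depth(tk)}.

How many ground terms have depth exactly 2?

If N_k denotes the number of depth-≤k ground terms, the 5 constants give N_0 = 5, and each function symbol of arity r contributes N_{k-1}^r new terms at level k: N_k = 5 + N_{k-1} + N_{k-1}^2 + N_{k-1}^2.
N_0 = 5
N_1 = 5 + 5 + 5^2 + 5^2 = 60
N_2 = 5 + 60 + 60^2 + 60^2 = 7265
Terms of depth exactly 2: N_2 − N_1 = 7265 − 60 = 7205.

7205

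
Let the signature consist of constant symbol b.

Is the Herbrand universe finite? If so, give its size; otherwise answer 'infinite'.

1

There are no function symbols, so the only ground term is the single constant.
The Herbrand universe is {b}, finite with 1 element.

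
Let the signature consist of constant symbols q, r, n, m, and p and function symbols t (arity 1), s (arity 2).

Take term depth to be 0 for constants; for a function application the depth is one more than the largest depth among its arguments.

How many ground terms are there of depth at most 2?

1265

Count level by level. With function symbols t/1, s/2, the terms of depth ≤ k are the 5 constants together with each function applied to depth-≤(k−1) tuples, so N_k = 5 + N_{k-1} + N_{k-1}^2.
N_0 = 5
N_1 = 5 + 5 + 5^2 = 35
N_2 = 5 + 35 + 35^2 = 1265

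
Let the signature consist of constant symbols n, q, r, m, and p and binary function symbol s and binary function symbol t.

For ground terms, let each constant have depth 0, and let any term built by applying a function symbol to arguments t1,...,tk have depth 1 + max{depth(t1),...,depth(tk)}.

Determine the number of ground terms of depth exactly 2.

6000

Write N_k for the number of ground terms of depth ≤ k. A term of depth ≤ k is either a constant or a function symbol applied to arguments of depth ≤ k−1, so N_k = 5 + N_{k-1}^2 + N_{k-1}^2.
N_0 = 5
N_1 = 5 + 5^2 + 5^2 = 55
N_2 = 5 + 55^2 + 55^2 = 6055
Terms of depth exactly 2: N_2 − N_1 = 6055 − 55 = 6000.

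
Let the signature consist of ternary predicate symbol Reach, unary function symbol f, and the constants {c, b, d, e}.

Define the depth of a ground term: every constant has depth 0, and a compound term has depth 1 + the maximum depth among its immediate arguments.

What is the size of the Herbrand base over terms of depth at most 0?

First count ground terms of depth ≤ 0.
Count level by level. With function symbols f/1, the terms of depth ≤ k are the 4 constants together with each function applied to depth-≤(k−1) tuples, so N_k = 4 + N_{k-1}.
N_0 = 4
So |H| = 4.
A ground atom is a predicate applied to a tuple of terms from H, so the count is the sum over predicates of |H|^arity:
  Reach: 4^3 = 64
Total ground atoms: 64.

64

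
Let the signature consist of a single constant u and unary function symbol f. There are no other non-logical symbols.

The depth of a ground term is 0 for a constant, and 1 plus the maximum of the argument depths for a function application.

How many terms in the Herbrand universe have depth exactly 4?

If N_k denotes the number of depth-≤k ground terms, the 1 constant gives N_0 = 1, and each function symbol of arity r contributes N_{k-1}^r new terms at level k: N_k = 1 + N_{k-1}.
N_0 = 1
N_1 = 1 + 1 = 2
N_2 = 1 + 2 = 3
N_3 = 1 + 3 = 4
N_4 = 1 + 4 = 5
Terms of depth exactly 4: N_4 − N_3 = 5 − 4 = 1.

1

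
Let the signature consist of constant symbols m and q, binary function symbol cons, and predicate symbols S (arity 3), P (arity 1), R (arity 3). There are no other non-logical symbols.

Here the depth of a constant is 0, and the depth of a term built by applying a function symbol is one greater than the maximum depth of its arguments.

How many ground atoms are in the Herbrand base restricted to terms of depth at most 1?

First count ground terms of depth ≤ 1.
Let N_k = |{terms of depth ≤ k}|. Then N_0 = 2 and N_k = 2 + N_{k-1}^2 for k ≥ 1 (one summand per function symbol, arity giving the exponent).
N_0 = 2
N_1 = 2 + 2^2 = 6
Explicitly: m, q, cons(m, m), cons(m, q), cons(q, m), cons(q, q).
So |H| = 6.
A ground atom is a predicate applied to a tuple of terms from H, so the count is the sum over predicates of |H|^arity:
  S: 6^3 = 216;  P: 6;  R: 6^3 = 216
Total ground atoms: 216 + 6 + 216 = 438.

438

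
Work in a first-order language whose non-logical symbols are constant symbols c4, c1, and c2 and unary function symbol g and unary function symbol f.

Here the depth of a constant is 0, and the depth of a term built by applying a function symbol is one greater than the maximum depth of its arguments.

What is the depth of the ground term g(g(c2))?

2

depth(g(c2)) = 1 + depth(c2) = 1 + 0 = 1
depth(g(g(c2))) = 1 + depth(g(c2)) = 1 + 1 = 2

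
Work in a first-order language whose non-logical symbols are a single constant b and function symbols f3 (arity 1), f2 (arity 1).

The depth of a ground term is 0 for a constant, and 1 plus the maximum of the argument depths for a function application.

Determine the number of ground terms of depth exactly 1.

Let N_k = |{terms of depth ≤ k}|. Then N_0 = 1 and N_k = 1 + N_{k-1} + N_{k-1} for k ≥ 1 (one summand per function symbol, arity giving the exponent).
N_0 = 1
N_1 = 1 + 1 + 1 = 3
Terms of depth exactly 1: N_1 − N_0 = 3 − 1 = 2.

2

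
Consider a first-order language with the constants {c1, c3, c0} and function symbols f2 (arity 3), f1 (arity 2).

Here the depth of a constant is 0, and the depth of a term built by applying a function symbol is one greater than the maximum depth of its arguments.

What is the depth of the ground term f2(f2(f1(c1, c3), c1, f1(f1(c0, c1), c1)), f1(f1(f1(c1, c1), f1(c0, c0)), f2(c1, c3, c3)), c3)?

depth(f1(c1, c3)) = 1 + max(0, 0) = 1
depth(f1(c0, c1)) = 1 + max(0, 0) = 1
depth(f1(f1(c0, c1), c1)) = 1 + max(1, 0) = 2
depth(f2(f1(c1, c3), c1, f1(f1(c0, c1), c1))) = 1 + max(1, 0, 2) = 3
depth(f1(c1, c1)) = 1 + max(0, 0) = 1
depth(f1(c0, c0)) = 1 + max(0, 0) = 1
depth(f1(f1(c1, c1), f1(c0, c0))) = 1 + max(1, 1) = 2
depth(f2(c1, c3, c3)) = 1 + max(0, 0, 0) = 1
depth(f1(f1(f1(c1, c1), f1(c0, c0)), f2(c1, c3, c3))) = 1 + max(2, 1) = 3
depth(f2(f2(f1(c1, c3), c1, f1(f1(c0, c1), c1)), f1(f1(f1(c1, c1), f1(c0, c0)), f2(c1, c3, c3)), c3)) = 1 + max(3, 3, 0) = 4

4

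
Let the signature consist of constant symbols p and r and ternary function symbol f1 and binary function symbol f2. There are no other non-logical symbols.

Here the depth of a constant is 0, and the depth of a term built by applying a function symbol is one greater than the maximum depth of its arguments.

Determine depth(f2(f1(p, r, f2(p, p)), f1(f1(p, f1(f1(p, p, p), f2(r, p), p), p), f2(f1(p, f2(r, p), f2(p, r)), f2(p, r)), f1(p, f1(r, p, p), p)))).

5

depth(f2(p, p)) = 1 + max(0, 0) = 1
depth(f1(p, r, f2(p, p))) = 1 + max(0, 0, 1) = 2
depth(f1(p, p, p)) = 1 + max(0, 0, 0) = 1
depth(f2(r, p)) = 1 + max(0, 0) = 1
depth(f1(f1(p, p, p), f2(r, p), p)) = 1 + max(1, 1, 0) = 2
depth(f1(p, f1(f1(p, p, p), f2(r, p), p), p)) = 1 + max(0, 2, 0) = 3
depth(f2(p, r)) = 1 + max(0, 0) = 1
depth(f1(p, f2(r, p), f2(p, r))) = 1 + max(0, 1, 1) = 2
depth(f2(f1(p, f2(r, p), f2(p, r)), f2(p, r))) = 1 + max(2, 1) = 3
depth(f1(r, p, p)) = 1 + max(0, 0, 0) = 1
depth(f1(p, f1(r, p, p), p)) = 1 + max(0, 1, 0) = 2
depth(f1(f1(p, f1(f1(p, p, p), f2(r, p), p), p), f2(f1(p, f2(r, p), f2(p, r)), f2(p, r)), f1(p, f1(r, p, p), p))) = 1 + max(3, 3, 2) = 4
depth(f2(f1(p, r, f2(p, p)), f1(f1(p, f1(f1(p, p, p), f2(r, p), p), p), f2(f1(p, f2(r, p), f2(p, r)), f2(p, r)), f1(p, f1(r, p, p), p)))) = 1 + max(2, 4) = 5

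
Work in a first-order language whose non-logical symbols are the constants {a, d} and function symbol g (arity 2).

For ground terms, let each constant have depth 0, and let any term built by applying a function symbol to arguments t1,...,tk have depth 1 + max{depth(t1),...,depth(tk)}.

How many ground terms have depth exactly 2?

32

Count level by level. With function symbols g/2, the terms of depth ≤ k are the 2 constants together with each function applied to depth-≤(k−1) tuples, so N_k = 2 + N_{k-1}^2.
N_0 = 2
N_1 = 2 + 2^2 = 6
N_2 = 2 + 6^2 = 38
Terms of depth exactly 2: N_2 − N_1 = 38 − 6 = 32.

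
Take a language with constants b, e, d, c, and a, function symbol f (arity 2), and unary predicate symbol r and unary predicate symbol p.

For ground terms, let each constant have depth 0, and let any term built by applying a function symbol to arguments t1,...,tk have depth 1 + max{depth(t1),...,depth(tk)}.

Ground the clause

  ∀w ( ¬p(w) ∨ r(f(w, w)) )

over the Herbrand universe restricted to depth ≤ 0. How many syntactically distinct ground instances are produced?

Ground terms of depth ≤ 0:
  Let N_k = |{terms of depth ≤ k}|. Then N_0 = 5 and N_k = 5 + N_{k-1}^2 for k ≥ 1 (one summand per function symbol, arity giving the exponent).
  N_0 = 5
  Explicitly: b, e, d, c, a.
So there are 5 ground terms available for substitution.
The body mentions the single quantified variable w; since ground terms form a free algebra, no two substitutions collapse to the same formula.
Number of ground instances = 5.

5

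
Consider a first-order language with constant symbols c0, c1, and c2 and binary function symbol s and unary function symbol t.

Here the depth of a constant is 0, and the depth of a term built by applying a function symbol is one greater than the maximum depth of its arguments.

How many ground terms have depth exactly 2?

228

Count level by level. With function symbols s/2, t/1, the terms of depth ≤ k are the 3 constants together with each function applied to depth-≤(k−1) tuples, so N_k = 3 + N_{k-1}^2 + N_{k-1}.
N_0 = 3
N_1 = 3 + 3^2 + 3 = 15
N_2 = 3 + 15^2 + 15 = 243
Terms of depth exactly 2: N_2 − N_1 = 243 − 15 = 228.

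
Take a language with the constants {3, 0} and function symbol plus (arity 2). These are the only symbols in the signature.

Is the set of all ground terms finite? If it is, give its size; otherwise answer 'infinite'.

infinite

The signature has at least one function symbol (plus, arity 2) and at least one constant (3).
Iterating plus gives infinitely many distinct ground terms: 3, plus(3, 3), plus(plus(3, 3), plus(3, 3)), ...
So the Herbrand universe is infinite.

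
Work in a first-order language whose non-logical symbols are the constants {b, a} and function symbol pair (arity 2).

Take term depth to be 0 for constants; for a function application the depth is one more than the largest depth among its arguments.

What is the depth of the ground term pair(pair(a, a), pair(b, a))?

2

depth(pair(a, a)) = 1 + max(0, 0) = 1
depth(pair(b, a)) = 1 + max(0, 0) = 1
depth(pair(pair(a, a), pair(b, a))) = 1 + max(1, 1) = 2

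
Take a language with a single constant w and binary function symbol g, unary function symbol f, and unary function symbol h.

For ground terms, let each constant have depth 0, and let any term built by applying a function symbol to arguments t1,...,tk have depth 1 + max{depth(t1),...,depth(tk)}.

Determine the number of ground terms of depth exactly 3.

Write N_k for the number of ground terms of depth ≤ k. A term of depth ≤ k is either a constant or a function symbol applied to arguments of depth ≤ k−1, so N_k = 1 + N_{k-1}^2 + N_{k-1} + N_{k-1}.
N_0 = 1
N_1 = 1 + 1^2 + 1 + 1 = 4
N_2 = 1 + 4^2 + 4 + 4 = 25
N_3 = 1 + 25^2 + 25 + 25 = 676
Terms of depth exactly 3: N_3 − N_2 = 676 − 25 = 651.

651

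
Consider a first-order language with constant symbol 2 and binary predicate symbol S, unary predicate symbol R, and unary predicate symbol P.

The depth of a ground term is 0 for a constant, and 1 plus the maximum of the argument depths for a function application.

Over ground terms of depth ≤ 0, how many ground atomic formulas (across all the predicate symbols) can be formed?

First count ground terms of depth ≤ 0.
With no function symbols every ground term is a constant, so there is exactly 1 ground term at every depth bound.
N_0 = 1
Explicitly: 2.
So |H| = 1.
Each predicate of arity r yields |H|^r ground atoms (one per choice of an r-tuple from H):
  S: 1^2 = 1;  R: 1;  P: 1
Total ground atoms: 1 + 1 + 1 = 3.

3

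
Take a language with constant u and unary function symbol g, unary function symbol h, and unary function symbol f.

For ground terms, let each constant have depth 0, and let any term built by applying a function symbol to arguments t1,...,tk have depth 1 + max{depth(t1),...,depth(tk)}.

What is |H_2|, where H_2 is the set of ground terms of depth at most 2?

Let N_k count ground terms of depth at most k. Each non-constant term of depth ≤ k is some function symbol applied to depth-≤(k−1) arguments, giving N_k = 1 + N_{k-1} + N_{k-1} + N_{k-1}.
N_0 = 1
N_1 = 1 + 1 + 1 + 1 = 4
N_2 = 1 + 4 + 4 + 4 = 13

13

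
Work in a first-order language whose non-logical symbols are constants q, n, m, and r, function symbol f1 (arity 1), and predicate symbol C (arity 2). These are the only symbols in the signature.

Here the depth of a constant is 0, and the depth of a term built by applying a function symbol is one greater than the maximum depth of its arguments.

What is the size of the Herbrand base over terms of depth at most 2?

First count ground terms of depth ≤ 2.
Let N_k count ground terms of depth at most k. Each non-constant term of depth ≤ k is some function symbol applied to depth-≤(k−1) arguments, giving N_k = 4 + N_{k-1}.
N_0 = 4
N_1 = 4 + 4 = 8
N_2 = 4 + 8 = 12
Explicitly: q, n, m, r, f1(q), f1(n), f1(m), f1(r), f1(f1(q)), f1(f1(n)), f1(f1(m)), f1(f1(r)).
So |H| = 12.
Each predicate of arity r yields |H|^r ground atoms (one per choice of an r-tuple from H):
  C: 12^2 = 144
Total ground atoms: 144.

144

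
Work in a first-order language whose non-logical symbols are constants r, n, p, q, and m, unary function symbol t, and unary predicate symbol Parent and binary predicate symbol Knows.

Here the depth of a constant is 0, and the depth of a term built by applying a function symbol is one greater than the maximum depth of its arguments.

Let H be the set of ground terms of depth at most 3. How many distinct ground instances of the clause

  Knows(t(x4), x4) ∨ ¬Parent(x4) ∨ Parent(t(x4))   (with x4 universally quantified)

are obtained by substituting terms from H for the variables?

20

Ground terms of depth ≤ 3:
  If N_k denotes the number of depth-≤k ground terms, the 5 constants give N_0 = 5, and each function symbol of arity r contributes N_{k-1}^r new terms at level k: N_k = 5 + N_{k-1}.
  N_0 = 5
  N_1 = 5 + 5 = 10
  N_2 = 5 + 10 = 15
  N_3 = 5 + 15 = 20
So there are 20 ground terms available for substitution.
The variable x4 ranges independently over the available ground terms, and distinct assignments produce distinct instances.
Number of ground instances = 20.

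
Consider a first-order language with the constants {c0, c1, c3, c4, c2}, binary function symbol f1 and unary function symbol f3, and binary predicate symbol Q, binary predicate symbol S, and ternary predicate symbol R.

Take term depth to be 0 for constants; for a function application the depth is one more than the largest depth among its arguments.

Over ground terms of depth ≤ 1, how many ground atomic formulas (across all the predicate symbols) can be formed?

First count ground terms of depth ≤ 1.
Let N_k = |{terms of depth ≤ k}|. Then N_0 = 5 and N_k = 5 + N_{k-1}^2 + N_{k-1} for k ≥ 1 (one summand per function symbol, arity giving the exponent).
N_0 = 5
N_1 = 5 + 5^2 + 5 = 35
So |H| = 35.
For each predicate symbol, the number of ground atoms is |H| raised to its arity; summing:
  Q: 35^2 = 1225;  S: 35^2 = 1225;  R: 35^3 = 42875
Total ground atoms: 1225 + 1225 + 42875 = 45325.

45325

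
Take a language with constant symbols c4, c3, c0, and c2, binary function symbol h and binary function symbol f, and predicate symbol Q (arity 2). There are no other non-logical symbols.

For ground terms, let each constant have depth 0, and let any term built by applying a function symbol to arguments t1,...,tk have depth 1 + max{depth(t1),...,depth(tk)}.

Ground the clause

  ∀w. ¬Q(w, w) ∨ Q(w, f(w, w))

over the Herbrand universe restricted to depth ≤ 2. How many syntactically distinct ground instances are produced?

2596

Ground terms of depth ≤ 2:
  Let N_k count ground terms of depth at most k. Each non-constant term of depth ≤ k is some function symbol applied to depth-≤(k−1) arguments, giving N_k = 4 + N_{k-1}^2 + N_{k-1}^2.
  N_0 = 4
  N_1 = 4 + 4^2 + 4^2 = 36
  N_2 = 4 + 36^2 + 36^2 = 2596
So there are 2596 ground terms available for substitution.
The variable w ranges independently over the available ground terms, and distinct assignments produce distinct instances.
Number of ground instances = 2596.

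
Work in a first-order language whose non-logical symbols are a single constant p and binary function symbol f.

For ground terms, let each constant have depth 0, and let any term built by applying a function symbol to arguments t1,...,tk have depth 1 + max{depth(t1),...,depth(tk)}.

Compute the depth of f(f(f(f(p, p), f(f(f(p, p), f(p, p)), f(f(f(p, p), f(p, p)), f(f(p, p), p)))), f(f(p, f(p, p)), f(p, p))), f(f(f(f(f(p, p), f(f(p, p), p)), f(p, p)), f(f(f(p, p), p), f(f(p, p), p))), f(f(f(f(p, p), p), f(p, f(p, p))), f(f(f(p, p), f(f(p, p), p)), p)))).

depth(f(p, p)) = 1 + max(0, 0) = 1
depth(f(f(p, p), f(p, p))) = 1 + max(1, 1) = 2
depth(f(f(p, p), p)) = 1 + max(1, 0) = 2
depth(f(f(f(p, p), f(p, p)), f(f(p, p), p))) = 1 + max(2, 2) = 3
depth(f(f(f(p, p), f(p, p)), f(f(f(p, p), f(p, p)), f(f(p, p), p)))) = 1 + max(2, 3) = 4
depth(f(f(p, p), f(f(f(p, p), f(p, p)), f(f(f(p, p), f(p, p)), f(f(p, p), p))))) = 1 + max(1, 4) = 5
depth(f(p, f(p, p))) = 1 + max(0, 1) = 2
depth(f(f(p, f(p, p)), f(p, p))) = 1 + max(2, 1) = 3
depth(f(f(f(p, p), f(f(f(p, p), f(p, p)), f(f(f(p, p), f(p, p)), f(f(p, p), p)))), f(f(p, f(p, p)), f(p, p)))) = 1 + max(5, 3) = 6
depth(f(f(p, p), f(f(p, p), p))) = 1 + max(1, 2) = 3
depth(f(f(f(p, p), f(f(p, p), p)), f(p, p))) = 1 + max(3, 1) = 4
depth(f(f(f(p, p), p), f(f(p, p), p))) = 1 + max(2, 2) = 3
depth(f(f(f(f(p, p), f(f(p, p), p)), f(p, p)), f(f(f(p, p), p), f(f(p, p), p)))) = 1 + max(4, 3) = 5
depth(f(f(f(p, p), p), f(p, f(p, p)))) = 1 + max(2, 2) = 3
depth(f(f(f(p, p), f(f(p, p), p)), p)) = 1 + max(3, 0) = 4
depth(f(f(f(f(p, p), p), f(p, f(p, p))), f(f(f(p, p), f(f(p, p), p)), p))) = 1 + max(3, 4) = 5
depth(f(f(f(f(f(p, p), f(f(p, p), p)), f(p, p)), f(f(f(p, p), p), f(f(p, p), p))), f(f(f(f(p, p), p), f(p, f(p, p))), f(f(f(p, p), f(f(p, p), p)), p)))) = 1 + max(5, 5) = 6
depth(f(f(f(f(p, p), f(f(f(p, p), f(p, p)), f(f(f(p, p), f(p, p)), f(f(p, p), p)))), f(f(p, f(p, p)), f(p, p))), f(f(f(f(f(p, p), f(f(p, p), p)), f(p, p)), f(f(f(p, p), p), f(f(p, p), p))), f(f(f(f(p, p), p), f(p, f(p, p))), f(f(f(p, p), f(f(p, p), p)), p))))) = 1 + max(6, 6) = 7

7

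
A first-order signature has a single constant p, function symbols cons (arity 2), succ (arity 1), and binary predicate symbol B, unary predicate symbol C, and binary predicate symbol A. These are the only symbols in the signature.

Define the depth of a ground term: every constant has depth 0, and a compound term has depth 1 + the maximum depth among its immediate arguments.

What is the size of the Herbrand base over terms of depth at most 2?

First count ground terms of depth ≤ 2.
Write N_k for the number of ground terms of depth ≤ k. A term of depth ≤ k is either a constant or a function symbol applied to arguments of depth ≤ k−1, so N_k = 1 + N_{k-1}^2 + N_{k-1}.
N_0 = 1
N_1 = 1 + 1^2 + 1 = 3
N_2 = 1 + 3^2 + 3 = 13
So |H| = 13.
A ground atom is a predicate applied to a tuple of terms from H, so the count is the sum over predicates of |H|^arity:
  B: 13^2 = 169;  C: 13;  A: 13^2 = 169
Total ground atoms: 169 + 13 + 169 = 351.

351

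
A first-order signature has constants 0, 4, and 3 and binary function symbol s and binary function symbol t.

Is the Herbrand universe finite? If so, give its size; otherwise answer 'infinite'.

The signature has at least one function symbol (s, arity 2) and at least one constant (0).
Iterating s gives infinitely many distinct ground terms: 0, s(0, 0), s(s(0, 0), s(0, 0)), ...
So the Herbrand universe is infinite.

infinite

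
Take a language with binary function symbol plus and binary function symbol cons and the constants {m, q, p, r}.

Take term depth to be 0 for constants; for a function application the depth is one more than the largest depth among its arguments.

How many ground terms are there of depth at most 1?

Count level by level. With function symbols plus/2, cons/2, the terms of depth ≤ k are the 4 constants together with each function applied to depth-≤(k−1) tuples, so N_k = 4 + N_{k-1}^2 + N_{k-1}^2.
N_0 = 4
N_1 = 4 + 4^2 + 4^2 = 36

36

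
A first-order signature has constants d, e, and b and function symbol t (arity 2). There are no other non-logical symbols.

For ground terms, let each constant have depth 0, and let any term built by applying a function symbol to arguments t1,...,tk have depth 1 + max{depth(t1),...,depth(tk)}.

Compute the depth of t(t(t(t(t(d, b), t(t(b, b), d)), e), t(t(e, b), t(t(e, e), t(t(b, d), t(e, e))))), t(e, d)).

6

depth(t(d, b)) = 1 + max(0, 0) = 1
depth(t(b, b)) = 1 + max(0, 0) = 1
depth(t(t(b, b), d)) = 1 + max(1, 0) = 2
depth(t(t(d, b), t(t(b, b), d))) = 1 + max(1, 2) = 3
depth(t(t(t(d, b), t(t(b, b), d)), e)) = 1 + max(3, 0) = 4
depth(t(e, b)) = 1 + max(0, 0) = 1
depth(t(e, e)) = 1 + max(0, 0) = 1
depth(t(b, d)) = 1 + max(0, 0) = 1
depth(t(t(b, d), t(e, e))) = 1 + max(1, 1) = 2
depth(t(t(e, e), t(t(b, d), t(e, e)))) = 1 + max(1, 2) = 3
depth(t(t(e, b), t(t(e, e), t(t(b, d), t(e, e))))) = 1 + max(1, 3) = 4
depth(t(t(t(t(d, b), t(t(b, b), d)), e), t(t(e, b), t(t(e, e), t(t(b, d), t(e, e)))))) = 1 + max(4, 4) = 5
depth(t(e, d)) = 1 + max(0, 0) = 1
depth(t(t(t(t(t(d, b), t(t(b, b), d)), e), t(t(e, b), t(t(e, e), t(t(b, d), t(e, e))))), t(e, d))) = 1 + max(5, 1) = 6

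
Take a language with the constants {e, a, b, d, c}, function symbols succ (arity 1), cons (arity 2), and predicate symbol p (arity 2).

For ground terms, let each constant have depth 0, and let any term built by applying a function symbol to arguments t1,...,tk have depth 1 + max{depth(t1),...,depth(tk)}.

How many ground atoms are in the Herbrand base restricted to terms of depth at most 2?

First count ground terms of depth ≤ 2.
Write N_k for the number of ground terms of depth ≤ k. A term of depth ≤ k is either a constant or a function symbol applied to arguments of depth ≤ k−1, so N_k = 5 + N_{k-1} + N_{k-1}^2.
N_0 = 5
N_1 = 5 + 5 + 5^2 = 35
N_2 = 5 + 35 + 35^2 = 1265
So |H| = 1265.
Each predicate of arity r yields |H|^r ground atoms (one per choice of an r-tuple from H):
  p: 1265^2 = 1600225
Total ground atoms: 1600225.

1600225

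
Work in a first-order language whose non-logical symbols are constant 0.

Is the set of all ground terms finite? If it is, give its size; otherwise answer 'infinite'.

1

There are no function symbols, so the only ground term is the single constant.
The Herbrand universe is {0}, finite with 1 element.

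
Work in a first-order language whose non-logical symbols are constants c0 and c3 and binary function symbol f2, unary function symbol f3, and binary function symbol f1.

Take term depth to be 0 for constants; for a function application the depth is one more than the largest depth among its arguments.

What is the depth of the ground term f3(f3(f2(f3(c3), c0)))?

4

depth(f3(c3)) = 1 + depth(c3) = 1 + 0 = 1
depth(f2(f3(c3), c0)) = 1 + max(1, 0) = 2
depth(f3(f2(f3(c3), c0))) = 1 + depth(f2(f3(c3), c0)) = 1 + 2 = 3
depth(f3(f3(f2(f3(c3), c0)))) = 1 + depth(f3(f2(f3(c3), c0))) = 1 + 3 = 4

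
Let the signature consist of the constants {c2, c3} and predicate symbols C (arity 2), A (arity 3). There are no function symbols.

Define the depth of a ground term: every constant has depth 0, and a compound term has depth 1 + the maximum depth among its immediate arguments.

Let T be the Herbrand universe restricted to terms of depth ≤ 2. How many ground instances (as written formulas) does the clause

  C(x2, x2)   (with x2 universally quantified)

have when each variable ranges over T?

2

Ground terms of depth ≤ 2:
  With no function symbols every ground term is a constant, so there are exactly 2 ground terms at every depth bound.
  N_0 = 2
  N_1 = 2
  N_2 = 2
  Explicitly: c2, c3.
So there are 2 ground terms available for substitution.
The body mentions the single quantified variable x2; since ground terms form a free algebra, no two substitutions collapse to the same formula.
Number of ground instances = 2.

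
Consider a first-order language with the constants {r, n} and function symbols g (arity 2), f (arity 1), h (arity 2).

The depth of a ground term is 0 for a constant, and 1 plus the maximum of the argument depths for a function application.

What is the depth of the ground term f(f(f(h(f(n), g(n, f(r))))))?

depth(f(n)) = 1 + depth(n) = 1 + 0 = 1
depth(f(r)) = 1 + depth(r) = 1 + 0 = 1
depth(g(n, f(r))) = 1 + max(0, 1) = 2
depth(h(f(n), g(n, f(r)))) = 1 + max(1, 2) = 3
depth(f(h(f(n), g(n, f(r))))) = 1 + depth(h(f(n), g(n, f(r)))) = 1 + 3 = 4
depth(f(f(h(f(n), g(n, f(r)))))) = 1 + depth(f(h(f(n), g(n, f(r))))) = 1 + 4 = 5
depth(f(f(f(h(f(n), g(n, f(r))))))) = 1 + depth(f(f(h(f(n), g(n, f(r)))))) = 1 + 5 = 6

6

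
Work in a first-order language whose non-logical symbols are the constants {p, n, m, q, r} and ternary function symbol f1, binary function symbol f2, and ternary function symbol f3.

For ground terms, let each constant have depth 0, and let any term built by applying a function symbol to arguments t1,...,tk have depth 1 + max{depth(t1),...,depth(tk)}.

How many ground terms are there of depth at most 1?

Write N_k for the number of ground terms of depth ≤ k. A term of depth ≤ k is either a constant or a function symbol applied to arguments of depth ≤ k−1, so N_k = 5 + N_{k-1}^3 + N_{k-1}^2 + N_{k-1}^3.
N_0 = 5
N_1 = 5 + 5^3 + 5^2 + 5^3 = 280

280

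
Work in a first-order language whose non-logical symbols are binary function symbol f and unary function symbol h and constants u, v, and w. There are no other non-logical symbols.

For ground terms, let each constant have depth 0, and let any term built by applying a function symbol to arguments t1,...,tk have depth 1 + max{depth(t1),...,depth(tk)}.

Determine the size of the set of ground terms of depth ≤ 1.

Count level by level. With function symbols f/2, h/1, the terms of depth ≤ k are the 3 constants together with each function applied to depth-≤(k−1) tuples, so N_k = 3 + N_{k-1}^2 + N_{k-1}.
N_0 = 3
N_1 = 3 + 3^2 + 3 = 15

15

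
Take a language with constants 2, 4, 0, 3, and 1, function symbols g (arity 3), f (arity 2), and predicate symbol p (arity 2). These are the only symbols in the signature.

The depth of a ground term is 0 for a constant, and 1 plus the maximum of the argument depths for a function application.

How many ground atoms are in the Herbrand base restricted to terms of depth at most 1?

First count ground terms of depth ≤ 1.
Let N_k = |{terms of depth ≤ k}|. Then N_0 = 5 and N_k = 5 + N_{k-1}^3 + N_{k-1}^2 for k ≥ 1 (one summand per function symbol, arity giving the exponent).
N_0 = 5
N_1 = 5 + 5^3 + 5^2 = 155
So |H| = 155.
Ground atoms are formed by filling each argument slot of a predicate with a term from H, so an r-ary predicate gives |H|^r atoms:
  p: 155^2 = 24025
Total ground atoms: 24025.

24025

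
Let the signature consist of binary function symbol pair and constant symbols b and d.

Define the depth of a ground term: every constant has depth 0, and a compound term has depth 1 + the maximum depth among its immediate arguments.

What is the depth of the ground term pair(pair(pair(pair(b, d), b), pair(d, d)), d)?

depth(pair(b, d)) = 1 + max(0, 0) = 1
depth(pair(pair(b, d), b)) = 1 + max(1, 0) = 2
depth(pair(d, d)) = 1 + max(0, 0) = 1
depth(pair(pair(pair(b, d), b), pair(d, d))) = 1 + max(2, 1) = 3
depth(pair(pair(pair(pair(b, d), b), pair(d, d)), d)) = 1 + max(3, 0) = 4

4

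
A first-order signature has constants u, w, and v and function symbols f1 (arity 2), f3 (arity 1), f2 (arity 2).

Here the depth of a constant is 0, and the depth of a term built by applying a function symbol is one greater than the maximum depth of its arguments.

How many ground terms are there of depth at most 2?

1179

Write N_k for the number of ground terms of depth ≤ k. A term of depth ≤ k is either a constant or a function symbol applied to arguments of depth ≤ k−1, so N_k = 3 + N_{k-1}^2 + N_{k-1} + N_{k-1}^2.
N_0 = 3
N_1 = 3 + 3^2 + 3 + 3^2 = 24
N_2 = 3 + 24^2 + 24 + 24^2 = 1179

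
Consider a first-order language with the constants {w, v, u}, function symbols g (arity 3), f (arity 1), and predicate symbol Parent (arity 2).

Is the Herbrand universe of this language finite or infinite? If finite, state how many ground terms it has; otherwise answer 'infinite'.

infinite

The signature has at least one function symbol (g, arity 3) and at least one constant (w).
Iterating g gives infinitely many distinct ground terms: w, g(w, w, w), g(g(w, w, w), g(w, w, w), g(w, w, w)), ...
So the Herbrand universe is infinite.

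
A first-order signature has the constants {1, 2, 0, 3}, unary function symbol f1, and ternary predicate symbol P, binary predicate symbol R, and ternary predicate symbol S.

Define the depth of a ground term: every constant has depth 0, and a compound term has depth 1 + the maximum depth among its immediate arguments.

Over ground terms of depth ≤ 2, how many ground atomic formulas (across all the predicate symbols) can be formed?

3600

First count ground terms of depth ≤ 2.
Write N_k for the number of ground terms of depth ≤ k. A term of depth ≤ k is either a constant or a function symbol applied to arguments of depth ≤ k−1, so N_k = 4 + N_{k-1}.
N_0 = 4
N_1 = 4 + 4 = 8
N_2 = 4 + 8 = 12
Explicitly: 1, 2, 0, 3, f1(1), f1(2), f1(0), f1(3), f1(f1(1)), f1(f1(2)), f1(f1(0)), f1(f1(3)).
So |H| = 12.
Ground atoms are formed by filling each argument slot of a predicate with a term from H, so an r-ary predicate gives |H|^r atoms:
  P: 12^3 = 1728;  R: 12^2 = 144;  S: 12^3 = 1728
Total ground atoms: 1728 + 144 + 1728 = 3600.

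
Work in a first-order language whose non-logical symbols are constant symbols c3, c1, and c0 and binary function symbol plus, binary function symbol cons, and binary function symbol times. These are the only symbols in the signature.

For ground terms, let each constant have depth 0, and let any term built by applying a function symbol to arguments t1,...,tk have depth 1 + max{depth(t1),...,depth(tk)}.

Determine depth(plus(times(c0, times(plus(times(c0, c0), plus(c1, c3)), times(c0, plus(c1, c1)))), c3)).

5

depth(times(c0, c0)) = 1 + max(0, 0) = 1
depth(plus(c1, c3)) = 1 + max(0, 0) = 1
depth(plus(times(c0, c0), plus(c1, c3))) = 1 + max(1, 1) = 2
depth(plus(c1, c1)) = 1 + max(0, 0) = 1
depth(times(c0, plus(c1, c1))) = 1 + max(0, 1) = 2
depth(times(plus(times(c0, c0), plus(c1, c3)), times(c0, plus(c1, c1)))) = 1 + max(2, 2) = 3
depth(times(c0, times(plus(times(c0, c0), plus(c1, c3)), times(c0, plus(c1, c1))))) = 1 + max(0, 3) = 4
depth(plus(times(c0, times(plus(times(c0, c0), plus(c1, c3)), times(c0, plus(c1, c1)))), c3)) = 1 + max(4, 0) = 5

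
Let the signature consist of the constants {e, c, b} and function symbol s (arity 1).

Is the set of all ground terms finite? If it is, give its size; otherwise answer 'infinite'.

The signature has at least one function symbol (s, arity 1) and at least one constant (e).
Iterating s gives infinitely many distinct ground terms: e, s(e), s(s(e)), ...
So the Herbrand universe is infinite.

infinite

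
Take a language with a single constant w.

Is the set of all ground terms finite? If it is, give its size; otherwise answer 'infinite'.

There are no function symbols, so the only ground term is the single constant.
The Herbrand universe is {w}, finite with 1 element.

1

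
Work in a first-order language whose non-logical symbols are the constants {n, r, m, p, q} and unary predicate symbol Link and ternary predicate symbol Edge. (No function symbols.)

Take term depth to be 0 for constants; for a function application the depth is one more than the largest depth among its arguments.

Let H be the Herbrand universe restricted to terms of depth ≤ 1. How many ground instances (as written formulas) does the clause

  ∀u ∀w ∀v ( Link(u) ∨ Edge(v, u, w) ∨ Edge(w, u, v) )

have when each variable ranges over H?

125

Ground terms of depth ≤ 1:
  With no function symbols every ground term is a constant, so there are exactly 5 ground terms at every depth bound.
  N_0 = 5
  N_1 = 5
So there are 5 ground terms available for substitution.
There are 3 variables to instantiate (u, w, v), each occurring in at least one literal, so different choices give different ground instances.
Number of ground instances = 5^3 = 125.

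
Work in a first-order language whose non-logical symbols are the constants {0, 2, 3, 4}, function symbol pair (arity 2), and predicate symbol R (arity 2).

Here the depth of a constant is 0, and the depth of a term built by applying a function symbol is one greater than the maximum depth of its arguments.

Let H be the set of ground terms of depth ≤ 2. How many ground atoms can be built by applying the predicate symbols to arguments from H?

First count ground terms of depth ≤ 2.
Let N_k = |{terms of depth ≤ k}|. Then N_0 = 4 and N_k = 4 + N_{k-1}^2 for k ≥ 1 (one summand per function symbol, arity giving the exponent).
N_0 = 4
N_1 = 4 + 4^2 = 20
N_2 = 4 + 20^2 = 404
So |H| = 404.
For each predicate symbol, the number of ground atoms is |H| raised to its arity; summing:
  R: 404^2 = 163216
Total ground atoms: 163216.

163216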